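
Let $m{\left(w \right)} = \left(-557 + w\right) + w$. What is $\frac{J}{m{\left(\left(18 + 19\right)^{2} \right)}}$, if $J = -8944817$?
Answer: $- \frac{8944817}{2181} \approx -4101.2$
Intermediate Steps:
$m{\left(w \right)} = -557 + 2 w$
$\frac{J}{m{\left(\left(18 + 19\right)^{2} \right)}} = - \frac{8944817}{-557 + 2 \left(18 + 19\right)^{2}} = - \frac{8944817}{-557 + 2 \cdot 37^{2}} = - \frac{8944817}{-557 + 2 \cdot 1369} = - \frac{8944817}{-557 + 2738} = - \frac{8944817}{2181}$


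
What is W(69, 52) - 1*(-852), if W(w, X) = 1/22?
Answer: 18745/22 ≈ 852.04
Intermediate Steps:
W(w, X) = 1/22
W(69, 52) - 1*(-852) = 1/22 - 1*(-852) = 1/22 + 852 = 18745/22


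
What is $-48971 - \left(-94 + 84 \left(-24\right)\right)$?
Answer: $-46861$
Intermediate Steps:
$-48971 - \left(-94 + 84 \left(-24\right)\right) = -48971 - \left(-94 - 2016\right) = -48971 - -2110 = -48971 + 2110 = -46861$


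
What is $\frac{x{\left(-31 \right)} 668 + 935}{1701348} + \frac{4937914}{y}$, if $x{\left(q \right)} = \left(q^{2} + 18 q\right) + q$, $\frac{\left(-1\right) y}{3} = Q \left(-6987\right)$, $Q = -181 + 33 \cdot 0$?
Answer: $- \frac{2484927870167}{2151604644156} \approx -1.1549$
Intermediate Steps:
$Q = -181$ ($Q = -181 + 0 = -181$)
$y = -3793941$ ($y = - 3 \left(\left(-181\right) \left(-6987\right)\right) = \left(-3\right) 1264647 = -3793941$)
$x{\left(q \right)} = q^{2} + 19 q$
$\frac{x{\left(-31 \right)} 668 + 935}{1701348} + \frac{4937914}{y} = \frac{- 31 \left(19 - 31\right) 668 + 935}{1701348} + \frac{4937914}{-3793941} = \left(\left(-31\right) \left(-12\right) 668 + 935\right) \frac{1}{1701348} + 4937914 \left(- \frac{1}{3793941}\right) = \left(372 \cdot 668 + 935\right) \frac{1}{1701348} - \frac{4937914}{3793941} = \left(248496 + 935\right) \frac{1}{1701348} - \frac{4937914}{3793941} = 249431 \cdot \frac{1}{1701348} - \frac{4937914}{3793941} = \frac{249431}{1701348} - \frac{4937914}{3793941} = - \frac{2484927870167}{2151604644156}$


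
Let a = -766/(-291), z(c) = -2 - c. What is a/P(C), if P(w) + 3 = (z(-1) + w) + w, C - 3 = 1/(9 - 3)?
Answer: 766/679 ≈ 1.1281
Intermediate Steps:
C = 19/6 (C = 3 + 1/(9 - 3) = 3 + 1/6 = 3 + ⅙ = 19/6 ≈ 3.1667)
P(w) = -4 + 2*w (P(w) = -3 + (((-2 - 1*(-1)) + w) + w) = -3 + (((-2 + 1) + w) + w) = -3 + ((-1 + w) + w) = -3 + (-1 + 2*w) = -4 + 2*w)
a = 766/291 (a = -766*(-1/291) = 766/291 ≈ 2.6323)
a/P(C) = 766/(291*(-4 + 2*(19/6))) = 766/(291*(-4 + 19/3)) = 766/(291*(7/3)) = (766/291)*(3/7) = 766/679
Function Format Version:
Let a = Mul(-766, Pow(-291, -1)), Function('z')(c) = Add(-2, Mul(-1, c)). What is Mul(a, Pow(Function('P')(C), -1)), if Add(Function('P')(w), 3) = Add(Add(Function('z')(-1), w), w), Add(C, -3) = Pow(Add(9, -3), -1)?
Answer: Rational(766, 679) ≈ 1.1281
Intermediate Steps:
C = Rational(19, 6) (C = Add(3, Pow(Add(9, -3), -1)) = Add(3, Pow(6, -1)) = Add(3, Rational(1, 6)) = Rational(19, 6) ≈ 3.1667)
Function('P')(w) = Add(-4, Mul(2, w)) (Function('P')(w) = Add(-3, Add(Add(Add(-2, Mul(-1, -1)), w), w)) = Add(-3, Add(Add(Add(-2, 1), w), w)) = Add(-3, Add(Add(-1, w), w)) = Add(-3, Add(-1, Mul(2, w))) = Add(-4, Mul(2, w)))
a = Rational(766, 291) (a = Mul(-766, Rational(-1, 291)) = Rational(766, 291) ≈ 2.6323)
Mul(a, Pow(Function('P')(C), -1)) = Mul(Rational(766, 291), Pow(Add(-4, Mul(2, Rational(19, 6))), -1)) = Mul(Rational(766, 291), Pow(Add(-4, Rational(19, 3)), -1)) = Mul(Rational(766, 291), Pow(Rational(7, 3), -1)) = Mul(Rational(766, 291), Rational(3, 7)) = Rational(766, 679)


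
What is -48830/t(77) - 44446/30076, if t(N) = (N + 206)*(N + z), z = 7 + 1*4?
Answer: -321936783/93626588 ≈ -3.4385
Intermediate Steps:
z = 11 (z = 7 + 4 = 11)
t(N) = (11 + N)*(206 + N) (t(N) = (N + 206)*(N + 11) = (206 + N)*(11 + N) = (11 + N)*(206 + N))
-48830/t(77) - 44446/30076 = -48830/(2266 + 77² + 217*77) - 44446/30076 = -48830/(2266 + 5929 + 16709) - 44446*1/30076 = -48830/24904 - 22223/15038 = -48830*1/24904 - 22223/15038 = -24415/12452 - 22223/15038 = -321936783/93626588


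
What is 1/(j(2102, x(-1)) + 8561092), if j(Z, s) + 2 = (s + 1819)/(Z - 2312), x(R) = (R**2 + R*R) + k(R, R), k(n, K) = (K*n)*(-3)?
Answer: 35/299637847 ≈ 1.1681e-7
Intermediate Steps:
k(n, K) = -3*K*n
x(R) = -R**2 (x(R) = (R**2 + R*R) - 3*R*R = (R**2 + R**2) - 3*R**2 = 2*R**2 - 3*R**2 = -R**2)
j(Z, s) = -2 + (1819 + s)/(-2312 + Z) (j(Z, s) = -2 + (s + 1819)/(Z - 2312) = -2 + (1819 + s)/(-2312 + Z))
1/(j(2102, x(-1)) + 8561092) = 1/((6443 - 1*(-1)**2 - 2*2102)/(-2312 + 2102) + 8561092) = 1/((6443 - 1*1 - 4204)/(-210) + 8561092) = 1/(-(6443 - 1 - 4204)/210 + 8561092) = 1/(-1/210*2238 + 8561092) = 1/(-373/35 + 8561092) = 1/(299637847/35) = 35/299637847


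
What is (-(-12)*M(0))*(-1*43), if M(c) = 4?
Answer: -2064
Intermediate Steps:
(-(-12)*M(0))*(-1*43) = (-(-12)*4)*(-1*43) = -12*(-4)*(-43) = 48*(-43) = -2064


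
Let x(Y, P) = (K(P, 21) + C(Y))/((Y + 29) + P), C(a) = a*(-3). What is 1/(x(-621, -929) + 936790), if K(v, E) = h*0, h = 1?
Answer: 169/158317303 ≈ 1.0675e-6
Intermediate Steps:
K(v, E) = 0 (K(v, E) = 1*0 = 0)
C(a) = -3*a
x(Y, P) = -3*Y/(29 + P + Y) (x(Y, P) = (0 - 3*Y)/((Y + 29) + P) = (-3*Y)/((29 + Y) + P) = (-3*Y)/(29 + P + Y) = -3*Y/(29 + P + Y))
1/(x(-621, -929) + 936790) = 1/(-3*(-621)/(29 - 929 - 621) + 936790) = 1/(-3*(-621)/(-1521) + 936790) = 1/(-3*(-621)*(-1/1521) + 936790) = 1/(-207/169 + 936790) = 1/(158317303/169) = 169/158317303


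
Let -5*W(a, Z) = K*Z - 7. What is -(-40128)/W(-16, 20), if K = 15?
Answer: -200640/293 ≈ -684.78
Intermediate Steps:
W(a, Z) = 7/5 - 3*Z (W(a, Z) = -(15*Z - 7)/5 = -(-7 + 15*Z)/5 = 7/5 - 3*Z)
-(-40128)/W(-16, 20) = -(-40128)/(7/5 - 3*20) = -(-40128)/(7/5 - 60) = -(-40128)/(-293/5) = -(-40128)*(-5)/293 = -528*380/293 = -200640/293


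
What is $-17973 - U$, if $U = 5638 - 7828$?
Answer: $-15783$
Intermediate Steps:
$U = -2190$ ($U = 5638 - 7828 = -2190$)
$-17973 - U = -17973 - -2190 = -17973 + 2190 = -15783$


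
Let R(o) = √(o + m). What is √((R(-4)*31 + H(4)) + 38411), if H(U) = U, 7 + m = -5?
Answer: √(38415 + 124*I) ≈ 196.0 + 0.3163*I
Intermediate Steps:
m = -12 (m = -7 - 5 = -12)
R(o) = √(-12 + o) (R(o) = √(o - 12) = √(-12 + o))
√((R(-4)*31 + H(4)) + 38411) = √((√(-12 - 4)*31 + 4) + 38411) = √((√(-16)*31 + 4) + 38411) = √(((4*I)*31 + 4) + 38411) = √((124*I + 4) + 38411) = √((4 + 124*I) + 38411) = √(38415 + 124*I)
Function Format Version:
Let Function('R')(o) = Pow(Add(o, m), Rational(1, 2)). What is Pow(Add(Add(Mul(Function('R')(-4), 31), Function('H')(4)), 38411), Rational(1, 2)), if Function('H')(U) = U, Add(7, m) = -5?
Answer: Pow(Add(38415, Mul(124, I)), Rational(1, 2)) ≈ Add(196.00, Mul(0.3163, I))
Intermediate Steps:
m = -12 (m = Add(-7, -5) = -12)
Function('R')(o) = Pow(Add(-12, o), Rational(1, 2)) (Function('R')(o) = Pow(Add(o, -12), Rational(1, 2)) = Pow(Add(-12, o), Rational(1, 2)))
Pow(Add(Add(Mul(Function('R')(-4), 31), Function('H')(4)), 38411), Rational(1, 2)) = Pow(Add(Add(Mul(Pow(Add(-12, -4), Rational(1, 2)), 31), 4), 38411), Rational(1, 2)) = Pow(Add(Add(Mul(Pow(-16, Rational(1, 2)), 31), 4), 38411), Rational(1, 2)) = Pow(Add(Add(Mul(Mul(4, I), 31), 4), 38411), Rational(1, 2)) = Pow(Add(Add(Mul(124, I), 4), 38411), Rational(1, 2)) = Pow(Add(Add(4, Mul(124, I)), 38411), Rational(1, 2)) = Pow(Add(38415, Mul(124, I)), Rational(1, 2))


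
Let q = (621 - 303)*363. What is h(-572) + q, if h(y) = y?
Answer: 114862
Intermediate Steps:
q = 115434 (q = 318*363 = 115434)
h(-572) + q = -572 + 115434 = 114862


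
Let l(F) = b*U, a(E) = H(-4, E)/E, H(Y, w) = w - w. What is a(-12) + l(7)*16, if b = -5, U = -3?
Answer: 240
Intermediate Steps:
H(Y, w) = 0
a(E) = 0 (a(E) = 0/E = 0)
l(F) = 15 (l(F) = -5*(-3) = 15)
a(-12) + l(7)*16 = 0 + 15*16 = 0 + 240 = 240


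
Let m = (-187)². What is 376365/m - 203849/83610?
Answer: 2212680179/265796190 ≈ 8.3247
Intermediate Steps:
m = 34969
376365/m - 203849/83610 = 376365/34969 - 203849/83610 = 376365*(1/34969) - 203849*1/83610 = 34215/3179 - 203849/83610 = 2212680179/265796190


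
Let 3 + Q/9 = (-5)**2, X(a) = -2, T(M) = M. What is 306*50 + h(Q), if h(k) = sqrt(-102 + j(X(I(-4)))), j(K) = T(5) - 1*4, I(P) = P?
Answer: 15300 + I*sqrt(101) ≈ 15300.0 + 10.05*I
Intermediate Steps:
j(K) = 1 (j(K) = 5 - 1*4 = 5 - 4 = 1)
Q = 198 (Q = -27 + 9*(-5)**2 = -27 + 9*25 = -27 + 225 = 198)
h(k) = I*sqrt(101) (h(k) = sqrt(-102 + 1) = sqrt(-101) = I*sqrt(101))
306*50 + h(Q) = 306*50 + I*sqrt(101) = 15300 + I*sqrt(101)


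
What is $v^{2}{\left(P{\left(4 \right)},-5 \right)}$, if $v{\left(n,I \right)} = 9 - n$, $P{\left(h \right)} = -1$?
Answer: $100$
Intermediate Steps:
$v^{2}{\left(P{\left(4 \right)},-5 \right)} = \left(9 - -1\right)^{2} = \left(9 + 1\right)^{2} = 10^{2} = 100$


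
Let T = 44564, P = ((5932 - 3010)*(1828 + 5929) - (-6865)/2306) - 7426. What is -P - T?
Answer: -52353337017/2306 ≈ -2.2703e+7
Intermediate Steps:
P = 52250572433/2306 (P = (2922*7757 - (-6865)/2306) - 7426 = (22665954 - 1*(-6865/2306)) - 7426 = (22665954 + 6865/2306) - 7426 = 52267696789/2306 - 7426 = 52250572433/2306 ≈ 2.2659e+7)
-P - T = -1*52250572433/2306 - 1*44564 = -52250572433/2306 - 44564 = -52353337017/2306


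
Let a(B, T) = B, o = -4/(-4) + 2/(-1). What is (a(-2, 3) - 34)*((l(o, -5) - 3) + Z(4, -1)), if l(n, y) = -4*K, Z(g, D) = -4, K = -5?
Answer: -468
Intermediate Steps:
o = -1 (o = -4*(-1/4) + 2*(-1) = 1 - 2 = -1)
l(n, y) = 20 (l(n, y) = -4*(-5) = 20)
(a(-2, 3) - 34)*((l(o, -5) - 3) + Z(4, -1)) = (-2 - 34)*((20 - 3) - 4) = -36*(17 - 4) = -36*13 = -468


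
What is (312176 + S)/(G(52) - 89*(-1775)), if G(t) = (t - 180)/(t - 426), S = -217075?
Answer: 17783887/29541389 ≈ 0.60200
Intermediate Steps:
G(t) = (-180 + t)/(-426 + t)
(312176 + S)/(G(52) - 89*(-1775)) = (312176 - 217075)/((-180 + 52)/(-426 + 52) - 89*(-1775)) = 95101/(-128/(-374) + 157975) = 95101/(-1/374*(-128) + 157975) = 95101/(64/187 + 157975) = 95101/(29541389/187) = 95101*(187/29541389) = 17783887/29541389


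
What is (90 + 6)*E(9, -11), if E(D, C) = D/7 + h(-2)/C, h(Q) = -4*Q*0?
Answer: 864/7 ≈ 123.43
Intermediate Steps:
h(Q) = 0
E(D, C) = D/7 (E(D, C) = D/7 + 0/C = D*(⅐) + 0 = D/7 + 0 = D/7)
(90 + 6)*E(9, -11) = (90 + 6)*((⅐)*9) = 96*(9/7) = 864/7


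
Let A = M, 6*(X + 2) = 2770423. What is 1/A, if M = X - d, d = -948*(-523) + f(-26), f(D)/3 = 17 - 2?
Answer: -6/204683 ≈ -2.9314e-5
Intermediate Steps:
f(D) = 45 (f(D) = 3*(17 - 2) = 3*15 = 45)
X = 2770411/6 (X = -2 + (⅙)*2770423 = -2 + 2770423/6 = 2770411/6 ≈ 4.6174e+5)
d = 495849 (d = -948*(-523) + 45 = 495804 + 45 = 495849)
M = -204683/6 (M = 2770411/6 - 1*495849 = 2770411/6 - 495849 = -204683/6 ≈ -34114.)
A = -204683/6 ≈ -34114.
1/A = 1/(-204683/6) = -6/204683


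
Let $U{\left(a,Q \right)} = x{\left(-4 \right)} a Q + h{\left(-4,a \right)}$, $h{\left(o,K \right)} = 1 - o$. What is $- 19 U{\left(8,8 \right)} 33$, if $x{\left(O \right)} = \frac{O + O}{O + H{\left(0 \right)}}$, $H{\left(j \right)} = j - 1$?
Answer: $- \frac{336699}{5} \approx -67340.0$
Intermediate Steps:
$H{\left(j \right)} = -1 + j$
$x{\left(O \right)} = \frac{2 O}{-1 + O}$ ($x{\left(O \right)} = \frac{O + O}{O + \left(-1 + 0\right)} = \frac{2 O}{O - 1} = \frac{2 O}{-1 + O}$)
$U{\left(a,Q \right)} = 5 + \frac{8 Q a}{5}$ ($U{\left(a,Q \right)} = 2 \left(-4\right) \frac{1}{-1 - 4} a Q + \left(1 - -4\right) = 2 \left(-4\right) \frac{1}{-5} a Q + \left(1 + 4\right) = 2 \left(-4\right) \left(- \frac{1}{5}\right) a Q + 5 = \frac{8 a}{5} Q + 5 = \frac{8 Q a}{5} + 5 = 5 + \frac{8 Q a}{5}$)
$- 19 U{\left(8,8 \right)} 33 = - 19 \left(5 + \frac{8}{5} \cdot 8 \cdot 8\right) 33 = - 19 \left(5 + \frac{512}{5}\right) 33 = \left(-19\right) \frac{537}{5} \cdot 33 = \left(- \frac{10203}{5}\right) 33 = - \frac{336699}{5}$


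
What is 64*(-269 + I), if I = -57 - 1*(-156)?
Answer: -10880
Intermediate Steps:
I = 99 (I = -57 + 156 = 99)
64*(-269 + I) = 64*(-269 + 99) = 64*(-170) = -10880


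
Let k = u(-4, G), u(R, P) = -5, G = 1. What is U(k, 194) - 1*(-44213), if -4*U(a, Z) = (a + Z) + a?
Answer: 44167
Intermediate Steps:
k = -5
U(a, Z) = -a/2 - Z/4 (U(a, Z) = -((a + Z) + a)/4 = -((Z + a) + a)/4 = -(Z + 2*a)/4 = -a/2 - Z/4)
U(k, 194) - 1*(-44213) = (-½*(-5) - ¼*194) - 1*(-44213) = (5/2 - 97/2) + 44213 = -46 + 44213 = 44167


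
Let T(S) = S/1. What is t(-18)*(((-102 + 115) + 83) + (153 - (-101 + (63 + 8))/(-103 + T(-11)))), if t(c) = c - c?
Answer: 0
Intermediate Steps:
t(c) = 0
T(S) = S (T(S) = S*1 = S)
t(-18)*(((-102 + 115) + 83) + (153 - (-101 + (63 + 8))/(-103 + T(-11)))) = 0*(((-102 + 115) + 83) + (153 - (-101 + (63 + 8))/(-103 - 11))) = 0*((13 + 83) + (153 - (-101 + 71)/(-114))) = 0*(96 + (153 - (-30)*(-1)/114)) = 0*(96 + (153 - 1*5/19)) = 0*(96 + (153 - 5/19)) = 0*(96 + 2902/19) = 0*(4726/19) = 0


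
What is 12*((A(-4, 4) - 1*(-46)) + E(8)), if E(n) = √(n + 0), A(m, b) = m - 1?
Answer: 492 + 24*√2 ≈ 525.94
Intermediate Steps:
A(m, b) = -1 + m
E(n) = √n
12*((A(-4, 4) - 1*(-46)) + E(8)) = 12*(((-1 - 4) - 1*(-46)) + √8) = 12*((-5 + 46) + 2*√2) = 12*(41 + 2*√2) = 492 + 24*√2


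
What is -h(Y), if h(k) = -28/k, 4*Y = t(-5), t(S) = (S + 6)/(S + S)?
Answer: -1120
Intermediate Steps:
t(S) = (6 + S)/(2*S) (t(S) = (6 + S)/((2*S)) = (6 + S)*(1/(2*S)) = (6 + S)/(2*S))
Y = -1/40 (Y = ((½)*(6 - 5)/(-5))/4 = ((½)*(-⅕)*1)/4 = (¼)*(-⅒) = -1/40 ≈ -0.025000)
-h(Y) = -(-28)/(-1/40) = -(-28)*(-40) = -1*1120 = -1120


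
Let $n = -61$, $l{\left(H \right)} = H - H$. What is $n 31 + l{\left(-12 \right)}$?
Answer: $-1891$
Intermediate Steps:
$l{\left(H \right)} = 0$
$n 31 + l{\left(-12 \right)} = \left(-61\right) 31 + 0 = -1891 + 0 = -1891$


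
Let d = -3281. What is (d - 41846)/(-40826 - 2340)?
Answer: 45127/43166 ≈ 1.0454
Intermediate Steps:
(d - 41846)/(-40826 - 2340) = (-3281 - 41846)/(-40826 - 2340) = -45127/(-43166) = -45127*(-1/43166) = 45127/43166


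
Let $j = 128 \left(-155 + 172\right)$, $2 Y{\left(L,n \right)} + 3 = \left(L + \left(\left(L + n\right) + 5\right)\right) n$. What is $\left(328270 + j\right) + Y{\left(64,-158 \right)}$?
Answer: $\frac{664839}{2} \approx 3.3242 \cdot 10^{5}$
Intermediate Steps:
$Y{\left(L,n \right)} = - \frac{3}{2} + \frac{n \left(5 + n + 2 L\right)}{2}$ ($Y{\left(L,n \right)} = - \frac{3}{2} + \frac{\left(L + \left(\left(L + n\right) + 5\right)\right) n}{2} = - \frac{3}{2} + \frac{\left(L + \left(5 + L + n\right)\right) n}{2} = - \frac{3}{2} + \frac{\left(5 + n + 2 L\right) n}{2} = - \frac{3}{2} + \frac{n \left(5 + n + 2 L\right)}{2}$)
$j = 2176$ ($j = 128 \cdot 17 = 2176$)
$\left(328270 + j\right) + Y{\left(64,-158 \right)} = \left(328270 + 2176\right) + \left(- \frac{3}{2} + \frac{\left(-158\right)^{2}}{2} + \frac{5}{2} \left(-158\right) + 64 \left(-158\right)\right) = 330446 - - \frac{3947}{2} = 330446 + \frac{3947}{2} = \frac{664839}{2}$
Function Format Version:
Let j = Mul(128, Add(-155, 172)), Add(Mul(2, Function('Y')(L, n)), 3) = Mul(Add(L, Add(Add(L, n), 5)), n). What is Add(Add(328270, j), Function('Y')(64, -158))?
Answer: Rational(664839, 2) ≈ 3.3242e+5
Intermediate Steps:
Function('Y')(L, n) = Add(Rational(-3, 2), Mul(Rational(1, 2), n, Add(5, n, Mul(2, L)))) (Function('Y')(L, n) = Add(Rational(-3, 2), Mul(Rational(1, 2), Mul(Add(L, Add(Add(L, n), 5)), n))) = Add(Rational(-3, 2), Mul(Rational(1, 2), Mul(Add(L, Add(5, L, n)), n))) = Add(Rational(-3, 2), Mul(Rational(1, 2), Mul(Add(5, n, Mul(2, L)), n))) = Add(Rational(-3, 2), Mul(Rational(1, 2), Mul(n, Add(5, n, Mul(2, L))))) = Add(Rational(-3, 2), Mul(Rational(1, 2), n, Add(5, n, Mul(2, L)))))
j = 2176 (j = Mul(128, 17) = 2176)
Add(Add(328270, j), Function('Y')(64, -158)) = Add(Add(328270, 2176), Add(Rational(-3, 2), Mul(Rational(1, 2), Pow(-158, 2)), Mul(Rational(5, 2), -158), Mul(64, -158))) = Add(330446, Add(Rational(-3, 2), Mul(Rational(1, 2), 24964), -395, -10112)) = Add(330446, Add(Rational(-3, 2), 12482, -395, -10112)) = Add(330446, Rational(3947, 2)) = Rational(664839, 2)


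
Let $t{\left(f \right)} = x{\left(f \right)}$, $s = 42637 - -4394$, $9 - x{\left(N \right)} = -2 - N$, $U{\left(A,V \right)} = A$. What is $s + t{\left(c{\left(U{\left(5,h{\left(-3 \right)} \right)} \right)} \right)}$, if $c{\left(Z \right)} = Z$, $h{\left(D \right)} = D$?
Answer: $47047$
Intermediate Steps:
$x{\left(N \right)} = 11 + N$ ($x{\left(N \right)} = 9 - \left(-2 - N\right) = 9 + \left(2 + N\right) = 11 + N$)
$s = 47031$ ($s = 42637 + 4394 = 47031$)
$t{\left(f \right)} = 11 + f$
$s + t{\left(c{\left(U{\left(5,h{\left(-3 \right)} \right)} \right)} \right)} = 47031 + \left(11 + 5\right) = 47031 + 16 = 47047$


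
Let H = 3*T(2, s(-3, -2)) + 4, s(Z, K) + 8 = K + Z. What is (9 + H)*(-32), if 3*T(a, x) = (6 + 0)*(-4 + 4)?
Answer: -416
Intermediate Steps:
s(Z, K) = -8 + K + Z (s(Z, K) = -8 + (K + Z) = -8 + K + Z)
T(a, x) = 0 (T(a, x) = ((6 + 0)*(-4 + 4))/3 = (6*0)/3 = (⅓)*0 = 0)
H = 4 (H = 3*0 + 4 = 0 + 4 = 4)
(9 + H)*(-32) = (9 + 4)*(-32) = 13*(-32) = -416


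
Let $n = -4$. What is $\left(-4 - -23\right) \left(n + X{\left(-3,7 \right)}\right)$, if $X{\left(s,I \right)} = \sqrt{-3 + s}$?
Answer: $-76 + 19 i \sqrt{6} \approx -76.0 + 46.54 i$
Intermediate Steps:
$\left(-4 - -23\right) \left(n + X{\left(-3,7 \right)}\right) = \left(-4 - -23\right) \left(-4 + \sqrt{-3 - 3}\right) = \left(-4 + 23\right) \left(-4 + \sqrt{-6}\right) = 19 \left(-4 + i \sqrt{6}\right) = -76 + 19 i \sqrt{6}$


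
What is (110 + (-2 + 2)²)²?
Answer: 12100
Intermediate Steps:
(110 + (-2 + 2)²)² = (110 + 0²)² = (110 + 0)² = 110² = 12100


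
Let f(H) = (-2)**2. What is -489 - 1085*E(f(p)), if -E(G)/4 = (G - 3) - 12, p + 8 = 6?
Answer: -48229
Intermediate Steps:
p = -2 (p = -8 + 6 = -2)
f(H) = 4
E(G) = 60 - 4*G (E(G) = -4*((G - 3) - 12) = -4*((-3 + G) - 12) = -4*(-15 + G) = 60 - 4*G)
-489 - 1085*E(f(p)) = -489 - 1085*(60 - 4*4) = -489 - 1085*(60 - 16) = -489 - 1085*44 = -489 - 47740 = -48229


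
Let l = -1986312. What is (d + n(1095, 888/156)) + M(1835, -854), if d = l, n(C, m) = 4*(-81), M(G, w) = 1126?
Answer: -1985510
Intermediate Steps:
n(C, m) = -324
d = -1986312
(d + n(1095, 888/156)) + M(1835, -854) = (-1986312 - 324) + 1126 = -1986636 + 1126 = -1985510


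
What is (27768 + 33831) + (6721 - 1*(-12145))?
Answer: 80465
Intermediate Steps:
(27768 + 33831) + (6721 - 1*(-12145)) = 61599 + (6721 + 12145) = 61599 + 18866 = 80465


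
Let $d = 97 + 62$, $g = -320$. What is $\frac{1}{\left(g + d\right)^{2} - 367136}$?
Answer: $- \frac{1}{341215} \approx -2.9307 \cdot 10^{-6}$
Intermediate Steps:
$d = 159$
$\frac{1}{\left(g + d\right)^{2} - 367136} = \frac{1}{\left(-320 + 159\right)^{2} - 367136} = \frac{1}{\left(-161\right)^{2} - 367136} = \frac{1}{25921 - 367136} = \frac{1}{-341215} = - \frac{1}{341215}$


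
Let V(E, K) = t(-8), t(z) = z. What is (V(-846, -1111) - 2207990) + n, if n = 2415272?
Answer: 207274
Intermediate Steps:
V(E, K) = -8
(V(-846, -1111) - 2207990) + n = (-8 - 2207990) + 2415272 = -2207998 + 2415272 = 207274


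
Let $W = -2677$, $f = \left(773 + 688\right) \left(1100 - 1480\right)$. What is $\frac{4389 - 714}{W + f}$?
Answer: $- \frac{3675}{557857} \approx -0.0065877$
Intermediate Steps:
$f = -555180$ ($f = 1461 \left(-380\right) = -555180$)
$\frac{4389 - 714}{W + f} = \frac{4389 - 714}{-2677 - 555180} = \frac{4389 - 714}{-557857} = 3675 \left(- \frac{1}{557857}\right) = - \frac{3675}{557857}$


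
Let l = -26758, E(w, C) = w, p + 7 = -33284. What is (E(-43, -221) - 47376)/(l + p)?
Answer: 47419/60049 ≈ 0.78967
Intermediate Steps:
p = -33291 (p = -7 - 33284 = -33291)
(E(-43, -221) - 47376)/(l + p) = (-43 - 47376)/(-26758 - 33291) = -47419/(-60049) = -47419*(-1/60049) = 47419/60049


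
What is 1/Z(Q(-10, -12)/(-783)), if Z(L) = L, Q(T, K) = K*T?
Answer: -261/40 ≈ -6.5250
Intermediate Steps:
1/Z(Q(-10, -12)/(-783)) = 1/(-12*(-10)/(-783)) = 1/(120*(-1/783)) = 1/(-40/261) = -261/40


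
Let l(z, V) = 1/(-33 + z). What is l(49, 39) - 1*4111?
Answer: -65775/16 ≈ -4110.9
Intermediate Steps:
l(49, 39) - 1*4111 = 1/(-33 + 49) - 1*4111 = 1/16 - 4111 = -65775/16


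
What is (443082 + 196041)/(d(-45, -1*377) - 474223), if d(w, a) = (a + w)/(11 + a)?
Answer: -116959509/86782598 ≈ -1.3477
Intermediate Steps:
d(w, a) = (a + w)/(11 + a)
(443082 + 196041)/(d(-45, -1*377) - 474223) = (443082 + 196041)/((-1*377 - 45)/(11 - 1*377) - 474223) = 639123/((-377 - 45)/(11 - 377) - 474223) = 639123/(-422/(-366) - 474223) = 639123/(-1/366*(-422) - 474223) = 639123/(211/183 - 474223) = 639123/(-86782598/183) = 639123*(-183/86782598) = -116959509/86782598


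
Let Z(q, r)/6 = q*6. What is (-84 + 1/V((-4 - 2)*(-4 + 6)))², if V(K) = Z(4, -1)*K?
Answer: 21069393409/2985984 ≈ 7056.1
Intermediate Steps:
Z(q, r) = 36*q (Z(q, r) = 6*(q*6) = 6*(6*q) = 36*q)
V(K) = 144*K (V(K) = (36*4)*K = 144*K)
(-84 + 1/V((-4 - 2)*(-4 + 6)))² = (-84 + 1/(144*((-4 - 2)*(-4 + 6))))² = (-84 + 1/(144*(-6*2)))² = (-84 + 1/(144*(-12)))² = (-84 + 1/(-1728))² = (-84 - 1/1728)² = (-145153/1728)² = 21069393409/2985984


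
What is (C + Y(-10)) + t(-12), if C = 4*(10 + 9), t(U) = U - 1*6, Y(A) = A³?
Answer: -942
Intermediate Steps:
t(U) = -6 + U (t(U) = U - 6 = -6 + U)
C = 76 (C = 4*19 = 76)
(C + Y(-10)) + t(-12) = (76 + (-10)³) + (-6 - 12) = (76 - 1000) - 18 = -924 - 18 = -942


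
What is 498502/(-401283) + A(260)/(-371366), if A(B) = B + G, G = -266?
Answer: -92562143017/74511431289 ≈ -1.2423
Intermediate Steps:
A(B) = -266 + B (A(B) = B - 266 = -266 + B)
498502/(-401283) + A(260)/(-371366) = 498502/(-401283) + (-266 + 260)/(-371366) = 498502*(-1/401283) - 6*(-1/371366) = -498502/401283 + 3/185683 = -92562143017/74511431289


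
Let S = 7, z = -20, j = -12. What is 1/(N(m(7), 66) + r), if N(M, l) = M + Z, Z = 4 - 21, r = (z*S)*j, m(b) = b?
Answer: 1/1670 ≈ 0.00059880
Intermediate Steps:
r = 1680 (r = -20*7*(-12) = -140*(-12) = 1680)
Z = -17
N(M, l) = -17 + M (N(M, l) = M - 17 = -17 + M)
1/(N(m(7), 66) + r) = 1/((-17 + 7) + 1680) = 1/(-10 + 1680) = 1/1670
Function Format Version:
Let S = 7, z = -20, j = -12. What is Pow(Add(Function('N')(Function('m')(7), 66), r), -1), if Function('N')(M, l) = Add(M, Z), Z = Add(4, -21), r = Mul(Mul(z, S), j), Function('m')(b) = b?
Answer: Rational(1, 1670) ≈ 0.00059880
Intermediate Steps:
r = 1680 (r = Mul(Mul(-20, 7), -12) = Mul(-140, -12) = 1680)
Z = -17
Function('N')(M, l) = Add(-17, M) (Function('N')(M, l) = Add(M, -17) = Add(-17, M))
Pow(Add(Function('N')(Function('m')(7), 66), r), -1) = Pow(Add(Add(-17, 7), 1680), -1) = Pow(Add(-10, 1680), -1) = Pow(1670, -1) = Rational(1, 1670)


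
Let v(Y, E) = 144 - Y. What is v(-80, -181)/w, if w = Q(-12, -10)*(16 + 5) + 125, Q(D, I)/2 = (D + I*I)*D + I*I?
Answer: -224/40027 ≈ -0.0055962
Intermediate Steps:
Q(D, I) = 2*I² + 2*D*(D + I²) (Q(D, I) = 2*((D + I*I)*D + I*I) = 2*((D + I²)*D + I²) = 2*(D*(D + I²) + I²) = 2*(I² + D*(D + I²)) = 2*I² + 2*D*(D + I²))
w = -40027 (w = (2*(-12)² + 2*(-10)² + 2*(-12)*(-10)²)*(16 + 5) + 125 = (2*144 + 2*100 + 2*(-12)*100)*21 + 125 = (288 + 200 - 2400)*21 + 125 = -1912*21 + 125 = -40152 + 125 = -40027)
v(-80, -181)/w = (144 - 1*(-80))/(-40027) = (144 + 80)*(-1/40027) = 224*(-1/40027) = -224/40027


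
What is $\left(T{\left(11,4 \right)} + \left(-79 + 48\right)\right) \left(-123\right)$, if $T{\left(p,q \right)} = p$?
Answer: $2460$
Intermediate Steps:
$\left(T{\left(11,4 \right)} + \left(-79 + 48\right)\right) \left(-123\right) = \left(11 + \left(-79 + 48\right)\right) \left(-123\right) = \left(11 - 31\right) \left(-123\right) = \left(-20\right) \left(-123\right) = 2460$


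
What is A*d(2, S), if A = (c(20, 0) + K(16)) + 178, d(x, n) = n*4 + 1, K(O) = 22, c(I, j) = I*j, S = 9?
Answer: 7400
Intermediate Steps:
d(x, n) = 1 + 4*n (d(x, n) = 4*n + 1 = 1 + 4*n)
A = 200 (A = (20*0 + 22) + 178 = (0 + 22) + 178 = 22 + 178 = 200)
A*d(2, S) = 200*(1 + 4*9) = 200*(1 + 36) = 200*37 = 7400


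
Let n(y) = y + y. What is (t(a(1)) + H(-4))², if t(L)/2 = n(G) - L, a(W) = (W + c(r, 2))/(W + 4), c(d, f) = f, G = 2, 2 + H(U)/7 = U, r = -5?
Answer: 30976/25 ≈ 1239.0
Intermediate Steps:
H(U) = -14 + 7*U
n(y) = 2*y
a(W) = (2 + W)/(4 + W) (a(W) = (W + 2)/(W + 4) = (2 + W)/(4 + W))
t(L) = 8 - 2*L (t(L) = 2*(2*2 - L) = 2*(4 - L) = 8 - 2*L)
(t(a(1)) + H(-4))² = ((8 - 2*(2 + 1)/(4 + 1)) + (-14 + 7*(-4)))² = ((8 - 2*3/5) + (-14 - 28))² = ((8 - 2*3/5) - 42)² = ((8 - 2*⅗) - 42)² = ((8 - 6/5) - 42)² = (34/5 - 42)² = (-176/5)² = 30976/25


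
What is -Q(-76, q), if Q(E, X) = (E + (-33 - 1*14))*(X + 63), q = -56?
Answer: 861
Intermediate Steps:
Q(E, X) = (-47 + E)*(63 + X) (Q(E, X) = (E + (-33 - 14))*(63 + X) = (E - 47)*(63 + X) = (-47 + E)*(63 + X))
-Q(-76, q) = -(-2961 - 47*(-56) + 63*(-76) - 76*(-56)) = -(-2961 + 2632 - 4788 + 4256) = -1*(-861) = 861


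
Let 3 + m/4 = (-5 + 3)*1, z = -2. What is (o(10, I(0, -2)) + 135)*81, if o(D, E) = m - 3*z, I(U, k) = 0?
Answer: 9801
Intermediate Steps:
m = -20 (m = -12 + 4*((-5 + 3)*1) = -12 + 4*(-2*1) = -12 + 4*(-2) = -12 - 8 = -20)
o(D, E) = -14 (o(D, E) = -20 - 3*(-2) = -20 + 6 = -14)
(o(10, I(0, -2)) + 135)*81 = (-14 + 135)*81 = 121*81 = 9801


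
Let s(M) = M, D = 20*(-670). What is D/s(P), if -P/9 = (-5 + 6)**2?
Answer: 13400/9 ≈ 1488.9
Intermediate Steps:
D = -13400
P = -9 (P = -9*(-5 + 6)**2 = -9*1**2 = -9*1 = -9)
D/s(P) = -13400/(-9) = -13400*(-1/9) = 13400/9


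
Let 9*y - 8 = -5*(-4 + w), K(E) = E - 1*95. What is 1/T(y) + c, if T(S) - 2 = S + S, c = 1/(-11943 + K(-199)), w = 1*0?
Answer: 110059/905538 ≈ 0.12154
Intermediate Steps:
w = 0
K(E) = -95 + E (K(E) = E - 95 = -95 + E)
y = 28/9 (y = 8/9 + (-5*(-4 + 0))/9 = 8/9 + (-5*(-4))/9 = 8/9 + (1/9)*20 = 8/9 + 20/9 = 28/9 ≈ 3.1111)
c = -1/12237 (c = 1/(-11943 + (-95 - 199)) = 1/(-11943 - 294) = 1/(-12237) = -1/12237 ≈ -8.1719e-5)
T(S) = 2 + 2*S (T(S) = 2 + (S + S) = 2 + 2*S)
1/T(y) + c = 1/(2 + 2*(28/9)) - 1/12237 = 1/(2 + 56/9) - 1/12237 = 1/(74/9) - 1/12237 = 9/74 - 1/12237 = 110059/905538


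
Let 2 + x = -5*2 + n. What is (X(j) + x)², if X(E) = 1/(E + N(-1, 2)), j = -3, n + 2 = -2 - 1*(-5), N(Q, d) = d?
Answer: 144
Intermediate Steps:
n = 1 (n = -2 + (-2 - 1*(-5)) = -2 + (-2 + 5) = -2 + 3 = 1)
X(E) = 1/(2 + E) (X(E) = 1/(E + 2) = 1/(2 + E))
x = -11 (x = -2 + (-5*2 + 1) = -2 + (-10 + 1) = -2 - 9 = -11)
(X(j) + x)² = (1/(2 - 3) - 11)² = (1/(-1) - 11)² = (-1 - 11)² = (-12)² = 144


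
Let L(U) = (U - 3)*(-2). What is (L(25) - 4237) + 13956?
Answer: 9675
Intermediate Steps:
L(U) = 6 - 2*U (L(U) = (-3 + U)*(-2) = 6 - 2*U)
(L(25) - 4237) + 13956 = ((6 - 2*25) - 4237) + 13956 = ((6 - 50) - 4237) + 13956 = (-44 - 4237) + 13956 = -4281 + 13956 = 9675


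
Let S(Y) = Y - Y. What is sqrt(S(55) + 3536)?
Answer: 4*sqrt(221) ≈ 59.464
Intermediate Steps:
S(Y) = 0
sqrt(S(55) + 3536) = sqrt(0 + 3536) = sqrt(3536) = 4*sqrt(221)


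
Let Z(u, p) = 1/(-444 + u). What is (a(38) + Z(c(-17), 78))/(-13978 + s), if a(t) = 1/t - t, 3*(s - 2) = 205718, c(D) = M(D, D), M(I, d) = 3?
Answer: -636401/914930940 ≈ -0.00069557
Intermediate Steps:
c(D) = 3
s = 205724/3 (s = 2 + (⅓)*205718 = 2 + 205718/3 = 205724/3 ≈ 68575.)
(a(38) + Z(c(-17), 78))/(-13978 + s) = ((1/38 - 1*38) + 1/(-444 + 3))/(-13978 + 205724/3) = ((1/38 - 38) + 1/(-441))/(163790/3) = (-1443/38 - 1/441)*(3/163790) = -636401/16758*3/163790 = -636401/914930940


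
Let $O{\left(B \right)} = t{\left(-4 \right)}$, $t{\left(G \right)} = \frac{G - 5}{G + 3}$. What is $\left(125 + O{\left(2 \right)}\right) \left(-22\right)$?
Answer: $-2948$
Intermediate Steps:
$t{\left(G \right)} = \frac{-5 + G}{3 + G}$
$O{\left(B \right)} = 9$ ($O{\left(B \right)} = \frac{-5 - 4}{3 - 4} = \frac{1}{-1} \left(-9\right) = \left(-1\right) \left(-9\right) = 9$)
$\left(125 + O{\left(2 \right)}\right) \left(-22\right) = \left(125 + 9\right) \left(-22\right) = 134 \left(-22\right) = -2948$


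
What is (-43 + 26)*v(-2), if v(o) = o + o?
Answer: 68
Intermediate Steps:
v(o) = 2*o
(-43 + 26)*v(-2) = (-43 + 26)*(2*(-2)) = -17*(-4) = 68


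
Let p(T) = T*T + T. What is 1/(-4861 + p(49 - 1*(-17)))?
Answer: -1/439 ≈ -0.0022779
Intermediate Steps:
p(T) = T + T² (p(T) = T² + T = T + T²)
1/(-4861 + p(49 - 1*(-17))) = 1/(-4861 + (49 - 1*(-17))*(1 + (49 - 1*(-17)))) = 1/(-4861 + (49 + 17)*(1 + (49 + 17))) = 1/(-4861 + 66*(1 + 66)) = 1/(-4861 + 66*67) = 1/(-4861 + 4422) = 1/(-439) = -1/439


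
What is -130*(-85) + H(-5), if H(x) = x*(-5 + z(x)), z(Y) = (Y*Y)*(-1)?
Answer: 11200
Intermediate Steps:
z(Y) = -Y**2 (z(Y) = Y**2*(-1) = -Y**2)
H(x) = x*(-5 - x**2)
-130*(-85) + H(-5) = -130*(-85) - 1*(-5)*(5 + (-5)**2) = 11050 - 1*(-5)*(5 + 25) = 11050 - 1*(-5)*30 = 11050 + 150 = 11200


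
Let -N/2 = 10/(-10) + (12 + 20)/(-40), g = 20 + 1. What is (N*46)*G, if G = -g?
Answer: -17388/5 ≈ -3477.6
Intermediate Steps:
g = 21
G = -21 (G = -1*21 = -21)
N = 18/5 (N = -2*(10/(-10) + (12 + 20)/(-40)) = -2*(10*(-1/10) + 32*(-1/40)) = -2*(-1 - 4/5) = -2*(-9/5) = 18/5 ≈ 3.6000)
(N*46)*G = ((18/5)*46)*(-21) = (828/5)*(-21) = -17388/5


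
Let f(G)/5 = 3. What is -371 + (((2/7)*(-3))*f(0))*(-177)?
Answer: 13333/7 ≈ 1904.7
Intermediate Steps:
f(G) = 15 (f(G) = 5*3 = 15)
-371 + (((2/7)*(-3))*f(0))*(-177) = -371 + (((2/7)*(-3))*15)*(-177) = -371 - 6/7*15*(-177) = -371 - 90/7*(-177) = -371 + 15930/7 = 13333/7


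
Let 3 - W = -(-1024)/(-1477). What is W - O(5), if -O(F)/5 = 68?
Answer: 507635/1477 ≈ 343.69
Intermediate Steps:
O(F) = -340 (O(F) = -5*68 = -340)
W = 5455/1477 (W = 3 - (-1)*(-1024/(-1477)) = 3 - (-1)*(-1024*(-1/1477)) = 3 - (-1)*1024/1477 = 3 - 1*(-1024/1477) = 3 + 1024/1477 = 5455/1477 ≈ 3.6933)
W - O(5) = 5455/1477 - 1*(-340) = 5455/1477 + 340 = 507635/1477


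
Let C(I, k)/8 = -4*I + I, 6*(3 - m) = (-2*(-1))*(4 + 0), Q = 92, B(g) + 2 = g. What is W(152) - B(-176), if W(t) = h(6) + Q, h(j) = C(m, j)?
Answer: 230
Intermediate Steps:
B(g) = -2 + g
m = 5/3 (m = 3 - (-2*(-1))*(4 + 0)/6 = 3 - 4/3 = 5/3 ≈ 1.6667)
C(I, k) = -24*I (C(I, k) = 8*(-4*I + I) = 8*(-3*I) = -24*I)
h(j) = -40 (h(j) = -24*5/3 = -40)
W(t) = 52 (W(t) = -40 + 92 = 52)
W(152) - B(-176) = 52 - (-2 - 176) = 52 - 1*(-178) = 52 + 178 = 230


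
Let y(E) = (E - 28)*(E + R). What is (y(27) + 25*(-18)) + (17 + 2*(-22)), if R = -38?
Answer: -466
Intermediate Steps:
y(E) = (-38 + E)*(-28 + E) (y(E) = (E - 28)*(E - 38) = (-28 + E)*(-38 + E) = (-38 + E)*(-28 + E))
(y(27) + 25*(-18)) + (17 + 2*(-22)) = ((1064 + 27² - 66*27) + 25*(-18)) + (17 + 2*(-22)) = ((1064 + 729 - 1782) - 450) + (17 - 44) = (11 - 450) - 27 = -439 - 27 = -466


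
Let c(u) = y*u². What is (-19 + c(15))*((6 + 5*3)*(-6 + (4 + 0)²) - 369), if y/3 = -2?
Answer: 217671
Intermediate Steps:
y = -6 (y = 3*(-2) = -6)
c(u) = -6*u²
(-19 + c(15))*((6 + 5*3)*(-6 + (4 + 0)²) - 369) = (-19 - 6*15²)*((6 + 5*3)*(-6 + (4 + 0)²) - 369) = (-19 - 6*225)*((6 + 15)*(-6 + 4²) - 369) = (-19 - 1350)*(21*(-6 + 16) - 369) = -1369*(21*10 - 369) = -1369*(210 - 369) = -1369*(-159) = 217671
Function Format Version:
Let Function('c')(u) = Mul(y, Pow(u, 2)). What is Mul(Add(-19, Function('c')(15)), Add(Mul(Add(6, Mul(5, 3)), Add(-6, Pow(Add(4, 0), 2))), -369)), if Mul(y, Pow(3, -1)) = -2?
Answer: 217671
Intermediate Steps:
y = -6 (y = Mul(3, -2) = -6)
Function('c')(u) = Mul(-6, Pow(u, 2))
Mul(Add(-19, Function('c')(15)), Add(Mul(Add(6, Mul(5, 3)), Add(-6, Pow(Add(4, 0), 2))), -369)) = Mul(Add(-19, Mul(-6, Pow(15, 2))), Add(Mul(Add(6, Mul(5, 3)), Add(-6, Pow(Add(4, 0), 2))), -369)) = Mul(Add(-19, Mul(-6, 225)), Add(Mul(Add(6, 15), Add(-6, Pow(4, 2))), -369)) = Mul(Add(-19, -1350), Add(Mul(21, Add(-6, 16)), -369)) = Mul(-1369, Add(Mul(21, 10), -369)) = Mul(-1369, Add(210, -369)) = Mul(-1369, -159) = 217671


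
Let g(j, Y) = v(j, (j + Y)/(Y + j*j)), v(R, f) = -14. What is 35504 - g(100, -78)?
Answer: 35518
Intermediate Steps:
g(j, Y) = -14
35504 - g(100, -78) = 35504 - 1*(-14) = 35504 + 14 = 35518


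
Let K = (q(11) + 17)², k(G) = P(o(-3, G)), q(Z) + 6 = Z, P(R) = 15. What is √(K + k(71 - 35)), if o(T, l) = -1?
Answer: √499 ≈ 22.338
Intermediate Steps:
q(Z) = -6 + Z
k(G) = 15
K = 484 (K = ((-6 + 11) + 17)² = (5 + 17)² = 22² = 484)
√(K + k(71 - 35)) = √(484 + 15) = √499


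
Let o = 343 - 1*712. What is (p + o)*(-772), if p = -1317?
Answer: 1301592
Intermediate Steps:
o = -369 (o = 343 - 712 = -369)
(p + o)*(-772) = (-1317 - 369)*(-772) = -1686*(-772) = 1301592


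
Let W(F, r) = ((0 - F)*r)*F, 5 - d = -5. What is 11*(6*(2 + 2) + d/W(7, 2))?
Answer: 12881/49 ≈ 262.88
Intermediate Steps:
d = 10 (d = 5 - 1*(-5) = 5 + 5 = 10)
W(F, r) = -r*F² (W(F, r) = ((-F)*r)*F = (-F*r)*F = -r*F²)
11*(6*(2 + 2) + d/W(7, 2)) = 11*(6*(2 + 2) + 10/((-1*2*7²))) = 11*(6*4 + 10/((-1*2*49))) = 11*(24 + 10/(-98)) = 11*(24 + 10*(-1/98)) = 11*(24 - 5/49) = 11*(1171/49) = 12881/49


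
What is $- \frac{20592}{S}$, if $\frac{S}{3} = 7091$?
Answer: $- \frac{6864}{7091} \approx -0.96799$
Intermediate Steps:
$S = 21273$ ($S = 3 \cdot 7091 = 21273$)
$- \frac{20592}{S} = - \frac{20592}{21273} = \left(-20592\right) \frac{1}{21273} = - \frac{6864}{7091}$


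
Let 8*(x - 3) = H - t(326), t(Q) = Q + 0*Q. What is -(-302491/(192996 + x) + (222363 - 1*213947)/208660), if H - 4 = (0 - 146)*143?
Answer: 15378948719/9929555585 ≈ 1.5488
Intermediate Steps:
t(Q) = Q (t(Q) = Q + 0 = Q)
H = -20874 (H = 4 + (0 - 146)*143 = 4 - 146*143 = 4 - 20878 = -20874)
x = -2647 (x = 3 + (-20874 - 1*326)/8 = 3 + (-20874 - 326)/8 = 3 + (⅛)*(-21200) = 3 - 2650 = -2647)
-(-302491/(192996 + x) + (222363 - 1*213947)/208660) = -(-302491/(192996 - 2647) + (222363 - 1*213947)/208660) = -(-302491/190349 + (222363 - 213947)*(1/208660)) = -(-302491*1/190349 + 8416*(1/208660)) = -(-302491/190349 + 2104/52165) = -1*(-15378948719/9929555585) = 15378948719/9929555585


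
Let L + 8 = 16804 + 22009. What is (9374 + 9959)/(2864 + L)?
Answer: 19333/41669 ≈ 0.46397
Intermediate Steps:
L = 38805 (L = -8 + (16804 + 22009) = -8 + 38813 = 38805)
(9374 + 9959)/(2864 + L) = (9374 + 9959)/(2864 + 38805) = 19333/41669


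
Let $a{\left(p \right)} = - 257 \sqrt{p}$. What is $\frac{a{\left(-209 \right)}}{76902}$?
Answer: $- \frac{257 i \sqrt{209}}{76902} \approx - 0.048313 i$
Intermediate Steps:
$\frac{a{\left(-209 \right)}}{76902} = \frac{\left(-257\right) \sqrt{-209}}{76902} = - 257 i \sqrt{209} \cdot \frac{1}{76902} = - \frac{257 i \sqrt{209}}{76902}$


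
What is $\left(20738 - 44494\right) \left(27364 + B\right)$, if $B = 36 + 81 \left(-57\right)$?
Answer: $-541232948$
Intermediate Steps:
$B = -4581$ ($B = 36 - 4617 = -4581$)
$\left(20738 - 44494\right) \left(27364 + B\right) = \left(20738 - 44494\right) \left(27364 - 4581\right) = \left(-23756\right) 22783 = -541232948$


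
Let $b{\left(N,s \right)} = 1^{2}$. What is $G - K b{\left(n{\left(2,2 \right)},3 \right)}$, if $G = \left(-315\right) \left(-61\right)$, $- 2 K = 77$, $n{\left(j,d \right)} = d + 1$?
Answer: $\frac{38507}{2} \approx 19254.0$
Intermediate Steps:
$n{\left(j,d \right)} = 1 + d$
$K = - \frac{77}{2}$ ($K = \left(- \frac{1}{2}\right) 77 = - \frac{77}{2} \approx -38.5$)
$b{\left(N,s \right)} = 1$
$G = 19215$
$G - K b{\left(n{\left(2,2 \right)},3 \right)} = 19215 - \left(- \frac{77}{2}\right) 1 = 19215 - - \frac{77}{2} = 19215 + \frac{77}{2} = \frac{38507}{2}$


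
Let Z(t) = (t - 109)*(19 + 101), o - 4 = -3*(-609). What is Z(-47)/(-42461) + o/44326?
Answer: 907528811/1882126286 ≈ 0.48218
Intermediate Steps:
o = 1831 (o = 4 - 3*(-609) = 4 + 1827 = 1831)
Z(t) = -13080 + 120*t (Z(t) = (-109 + t)*120 = -13080 + 120*t)
Z(-47)/(-42461) + o/44326 = (-13080 + 120*(-47))/(-42461) + 1831/44326 = (-13080 - 5640)*(-1/42461) + 1831*(1/44326) = -18720*(-1/42461) + 1831/44326 = 18720/42461 + 1831/44326 = 907528811/1882126286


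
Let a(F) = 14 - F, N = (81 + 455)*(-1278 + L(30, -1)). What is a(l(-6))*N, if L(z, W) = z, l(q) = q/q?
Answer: -8696064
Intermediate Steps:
l(q) = 1
N = -668928 (N = (81 + 455)*(-1278 + 30) = 536*(-1248) = -668928)
a(l(-6))*N = (14 - 1*1)*(-668928) = (14 - 1)*(-668928) = 13*(-668928) = -8696064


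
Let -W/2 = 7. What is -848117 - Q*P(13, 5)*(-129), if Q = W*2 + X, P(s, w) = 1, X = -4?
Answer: -852245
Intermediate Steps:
W = -14 (W = -2*7 = -14)
Q = -32 (Q = -14*2 - 4 = -28 - 4 = -32)
-848117 - Q*P(13, 5)*(-129) = -848117 - (-32*1)*(-129) = -848117 - (-32)*(-129) = -848117 - 1*4128 = -848117 - 4128 = -852245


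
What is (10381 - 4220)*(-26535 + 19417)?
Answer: -43853998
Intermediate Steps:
(10381 - 4220)*(-26535 + 19417) = 6161*(-7118) = -43853998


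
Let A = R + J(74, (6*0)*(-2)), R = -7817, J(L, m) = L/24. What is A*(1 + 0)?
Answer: -93767/12 ≈ -7813.9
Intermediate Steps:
J(L, m) = L/24 (J(L, m) = L*(1/24) = L/24)
A = -93767/12 (A = -7817 + (1/24)*74 = -7817 + 37/12 = -93767/12 ≈ -7813.9)
A*(1 + 0) = -93767*(1 + 0)/12 = -93767/12*1 = -93767/12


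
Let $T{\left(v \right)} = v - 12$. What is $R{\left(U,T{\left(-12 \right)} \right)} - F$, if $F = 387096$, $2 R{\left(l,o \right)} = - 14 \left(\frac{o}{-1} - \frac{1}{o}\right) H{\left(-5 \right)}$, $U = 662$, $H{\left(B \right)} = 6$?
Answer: $- \frac{1552423}{4} \approx -3.8811 \cdot 10^{5}$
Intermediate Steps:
$T{\left(v \right)} = -12 + v$ ($T{\left(v \right)} = v - 12 = -12 + v$)
$R{\left(l,o \right)} = 42 o + \frac{42}{o}$ ($R{\left(l,o \right)} = \frac{- 14 \left(\frac{o}{-1} - \frac{1}{o}\right) 6}{2} = \frac{- 14 \left(o \left(-1\right) - \frac{1}{o}\right) 6}{2} = \frac{- 14 \left(- o - \frac{1}{o}\right) 6}{2} = \frac{\left(14 o + \frac{14}{o}\right) 6}{2} = \frac{84 o + \frac{84}{o}}{2} = 42 o + \frac{42}{o}$)
$R{\left(U,T{\left(-12 \right)} \right)} - F = \left(42 \left(-12 - 12\right) + \frac{42}{-12 - 12}\right) - 387096 = \left(42 \left(-24\right) + \frac{42}{-24}\right) - 387096 = \left(-1008 + 42 \left(- \frac{1}{24}\right)\right) - 387096 = \left(-1008 - \frac{7}{4}\right) - 387096 = - \frac{4039}{4} - 387096 = - \frac{1552423}{4}$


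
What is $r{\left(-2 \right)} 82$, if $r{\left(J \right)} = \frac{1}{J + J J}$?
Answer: $41$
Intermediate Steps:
$r{\left(J \right)} = \frac{1}{J + J^{2}}$
$r{\left(-2 \right)} 82 = \frac{1}{\left(-2\right) \left(1 - 2\right)} 82 = - \frac{1}{2 \left(-1\right)} 82 = \left(- \frac{1}{2}\right) \left(-1\right) 82 = \frac{1}{2} \cdot 82 = 41$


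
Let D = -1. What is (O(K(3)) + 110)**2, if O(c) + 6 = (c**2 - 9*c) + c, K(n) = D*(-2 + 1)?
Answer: 9409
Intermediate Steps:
K(n) = 1 (K(n) = -(-2 + 1) = -1*(-1) = 1)
O(c) = -6 + c**2 - 8*c (O(c) = -6 + ((c**2 - 9*c) + c) = -6 + (c**2 - 8*c) = -6 + c**2 - 8*c)
(O(K(3)) + 110)**2 = ((-6 + 1**2 - 8*1) + 110)**2 = ((-6 + 1 - 8) + 110)**2 = (-13 + 110)**2 = 97**2 = 9409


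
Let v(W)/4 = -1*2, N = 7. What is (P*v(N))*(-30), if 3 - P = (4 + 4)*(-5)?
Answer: 10320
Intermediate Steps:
v(W) = -8 (v(W) = 4*(-1*2) = 4*(-2) = -8)
P = 43 (P = 3 - (4 + 4)*(-5) = 3 - 8*(-5) = 3 - 1*(-40) = 3 + 40 = 43)
(P*v(N))*(-30) = (43*(-8))*(-30) = -344*(-30) = 10320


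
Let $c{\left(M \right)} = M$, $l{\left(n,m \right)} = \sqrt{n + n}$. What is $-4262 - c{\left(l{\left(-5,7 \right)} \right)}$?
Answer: $-4262 - i \sqrt{10} \approx -4262.0 - 3.1623 i$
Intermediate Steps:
$l{\left(n,m \right)} = \sqrt{2} \sqrt{n}$ ($l{\left(n,m \right)} = \sqrt{2 n} = \sqrt{2} \sqrt{n}$)
$-4262 - c{\left(l{\left(-5,7 \right)} \right)} = -4262 - \sqrt{2} \sqrt{-5} = -4262 - \sqrt{2} i \sqrt{5} = -4262 - i \sqrt{10}$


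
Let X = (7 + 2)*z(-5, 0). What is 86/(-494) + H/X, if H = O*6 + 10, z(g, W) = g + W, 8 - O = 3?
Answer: -2363/2223 ≈ -1.0630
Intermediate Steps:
O = 5 (O = 8 - 1*3 = 8 - 3 = 5)
z(g, W) = W + g
H = 40 (H = 5*6 + 10 = 30 + 10 = 40)
X = -45 (X = (7 + 2)*(0 - 5) = 9*(-5) = -45)
86/(-494) + H/X = 86/(-494) + 40/(-45) = 86*(-1/494) + 40*(-1/45) = -43/247 - 8/9 = -2363/2223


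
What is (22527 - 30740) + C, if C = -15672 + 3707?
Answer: -20178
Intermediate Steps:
C = -11965
(22527 - 30740) + C = (22527 - 30740) - 11965 = -8213 - 11965 = -20178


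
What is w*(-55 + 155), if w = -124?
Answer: -12400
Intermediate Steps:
w*(-55 + 155) = -124*(-55 + 155) = -124*100 = -12400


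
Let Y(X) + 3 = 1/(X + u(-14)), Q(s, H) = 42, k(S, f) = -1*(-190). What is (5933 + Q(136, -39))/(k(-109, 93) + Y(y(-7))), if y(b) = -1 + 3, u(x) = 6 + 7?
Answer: 89625/2806 ≈ 31.940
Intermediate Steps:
u(x) = 13
k(S, f) = 190
y(b) = 2
Y(X) = -3 + 1/(13 + X) (Y(X) = -3 + 1/(X + 13) = -3 + 1/(13 + X))
(5933 + Q(136, -39))/(k(-109, 93) + Y(y(-7))) = (5933 + 42)/(190 + (-38 - 3*2)/(13 + 2)) = 5975/(190 + (-38 - 6)/15) = 5975/(190 + (1/15)*(-44)) = 5975/(190 - 44/15) = 5975/(2806/15) = 5975*(15/2806) = 89625/2806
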